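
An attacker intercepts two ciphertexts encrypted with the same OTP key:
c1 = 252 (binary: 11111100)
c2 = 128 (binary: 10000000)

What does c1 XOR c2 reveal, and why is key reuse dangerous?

Step 1: c1 XOR c2 = (m1 XOR k) XOR (m2 XOR k).
Step 2: By XOR associativity/commutativity: = m1 XOR m2 XOR k XOR k = m1 XOR m2.
Step 3: 11111100 XOR 10000000 = 01111100 = 124.
Step 4: The key cancels out! An attacker learns m1 XOR m2 = 124, revealing the relationship between plaintexts.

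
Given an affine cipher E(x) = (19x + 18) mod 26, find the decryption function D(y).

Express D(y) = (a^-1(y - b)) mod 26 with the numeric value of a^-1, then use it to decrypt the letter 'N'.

Step 1: Find a^-1, the modular inverse of 19 mod 26.
Step 2: We need 19 * a^-1 = 1 (mod 26).
Step 3: 19 * 11 = 209 = 8 * 26 + 1, so a^-1 = 11.
Step 4: D(y) = 11(y - 18) mod 26.
Step 5: Apply to 'N' (y = 13): D(13) = 11 * (13 - 18) mod 26 = 11 * -5 mod 26 = 23 -> 'X'.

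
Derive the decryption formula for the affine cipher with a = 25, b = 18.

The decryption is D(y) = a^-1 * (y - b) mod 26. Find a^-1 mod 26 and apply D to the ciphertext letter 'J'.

Step 1: Find a^-1, the modular inverse of 25 mod 26.
Step 2: We need 25 * a^-1 = 1 (mod 26).
Step 3: 25 * 25 = 625 = 24 * 26 + 1, so a^-1 = 25.
Step 4: D(y) = 25(y - 18) mod 26.
Step 5: Apply to 'J' (y = 9): D(9) = 25 * (9 - 18) mod 26 = 25 * -9 mod 26 = 9 -> 'J'.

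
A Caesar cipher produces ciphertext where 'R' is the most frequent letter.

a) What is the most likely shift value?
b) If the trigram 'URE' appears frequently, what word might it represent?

Step 1: In English, 'E' is the most frequent letter (12.7%).
Step 2: The most frequent ciphertext letter is 'R' (position 17).
Step 3: Shift = (17 - 4) mod 26 = 13.
Step 4: Decrypt 'URE' by shifting back 13:
  U -> H
  R -> E
  E -> R
Step 5: 'URE' decrypts to 'HER'.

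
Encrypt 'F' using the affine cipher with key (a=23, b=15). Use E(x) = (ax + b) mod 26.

Step 1: Convert 'F' to number: x = 5.
Step 2: E(5) = (23 * 5 + 15) mod 26 = 130 mod 26 = 0.
Step 3: Convert 0 back to letter: A.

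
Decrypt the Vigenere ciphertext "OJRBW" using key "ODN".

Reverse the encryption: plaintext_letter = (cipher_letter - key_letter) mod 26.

Step 1: Extend key: ODNOD
Step 2: Decrypt each letter (c - k) mod 26:
  O(14) - O(14) = (14-14) mod 26 = 0 = A
  J(9) - D(3) = (9-3) mod 26 = 6 = G
  R(17) - N(13) = (17-13) mod 26 = 4 = E
  B(1) - O(14) = (1-14) mod 26 = 13 = N
  W(22) - D(3) = (22-3) mod 26 = 19 = T
Plaintext: AGENT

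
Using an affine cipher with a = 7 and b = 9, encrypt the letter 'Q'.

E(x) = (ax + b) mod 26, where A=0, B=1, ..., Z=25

Step 1: Convert 'Q' to number: x = 16.
Step 2: E(16) = (7 * 16 + 9) mod 26 = 121 mod 26 = 17.
Step 3: Convert 17 back to letter: R.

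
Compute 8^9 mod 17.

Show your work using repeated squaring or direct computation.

Step 1: Compute 8^9 mod 17 step by step, reducing modulo 17 at each step.
  8^1 mod 17 = 8
  8^2 mod 17 = (8 * 8) mod 17 = 13
  8^3 mod 17 = (13 * 8) mod 17 = 2
  8^4 mod 17 = (2 * 8) mod 17 = 16
  8^5 mod 17 = (16 * 8) mod 17 = 9
  8^6 mod 17 = (9 * 8) mod 17 = 4
  8^7 mod 17 = (4 * 8) mod 17 = 15
  8^8 mod 17 = (15 * 8) mod 17 = 1
  8^9 mod 17 = (1 * 8) mod 17 = 8
Step 2: Result = 8.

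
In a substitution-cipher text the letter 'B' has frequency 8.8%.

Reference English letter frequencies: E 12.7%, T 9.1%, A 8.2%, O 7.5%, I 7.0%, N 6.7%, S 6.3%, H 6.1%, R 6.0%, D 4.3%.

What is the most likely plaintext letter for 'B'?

Step 1: The observed frequency is 8.8%.
Step 2: Compare with English frequencies:
  E: 12.7% (difference: 3.9%)
  T: 9.1% (difference: 0.3%) <-- closest
  A: 8.2% (difference: 0.6%)
  O: 7.5% (difference: 1.3%)
  I: 7.0% (difference: 1.8%)
  N: 6.7% (difference: 2.1%)
  S: 6.3% (difference: 2.5%)
  H: 6.1% (difference: 2.7%)
  R: 6.0% (difference: 2.8%)
  D: 4.3% (difference: 4.5%)
Step 3: 'B' most likely represents 'T' (frequency 9.1%).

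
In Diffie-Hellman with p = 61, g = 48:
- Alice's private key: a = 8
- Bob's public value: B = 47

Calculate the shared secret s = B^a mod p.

Step 1: s = B^a mod p = 47^8 mod 61.
  47^1 mod 61 = 47
  47^2 mod 61 = (47 * 47) mod 61 = 13
  47^3 mod 61 = (13 * 47) mod 61 = 1
  47^4 mod 61 = (1 * 47) mod 61 = 47
  47^5 mod 61 = (47 * 47) mod 61 = 13
  47^6 mod 61 = (13 * 47) mod 61 = 1
  47^7 mod 61 = (1 * 47) mod 61 = 47
  47^8 mod 61 = (47 * 47) mod 61 = 13
Result: shared secret = 13.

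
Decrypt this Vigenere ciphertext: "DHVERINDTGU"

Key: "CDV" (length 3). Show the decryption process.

Step 1: Key 'CDV' has length 3. Extended key: CDVCDVCDVCD
Step 2: Decrypt each position:
  D(3) - C(2) = 1 = B
  H(7) - D(3) = 4 = E
  V(21) - V(21) = 0 = A
  E(4) - C(2) = 2 = C
  R(17) - D(3) = 14 = O
  I(8) - V(21) = 13 = N
  N(13) - C(2) = 11 = L
  D(3) - D(3) = 0 = A
  T(19) - V(21) = 24 = Y
  G(6) - C(2) = 4 = E
  U(20) - D(3) = 17 = R
Plaintext: BEACONLAYER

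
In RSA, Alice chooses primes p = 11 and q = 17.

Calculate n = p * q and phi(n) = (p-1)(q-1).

Step 1: n = p * q = 11 * 17 = 187.
Step 2: phi(n) = (p-1)(q-1) = 10 * 16 = 160.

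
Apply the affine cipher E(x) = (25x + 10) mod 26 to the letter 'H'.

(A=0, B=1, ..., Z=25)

Step 1: Convert 'H' to number: x = 7.
Step 2: E(7) = (25 * 7 + 10) mod 26 = 185 mod 26 = 3.
Step 3: Convert 3 back to letter: D.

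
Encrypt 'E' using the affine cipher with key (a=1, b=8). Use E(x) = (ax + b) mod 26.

Step 1: Convert 'E' to number: x = 4.
Step 2: E(4) = (1 * 4 + 8) mod 26 = 12 mod 26 = 12.
Step 3: Convert 12 back to letter: M.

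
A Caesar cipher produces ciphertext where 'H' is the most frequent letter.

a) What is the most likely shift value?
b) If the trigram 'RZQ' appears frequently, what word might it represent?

Step 1: In English, 'E' is the most frequent letter (12.7%).
Step 2: The most frequent ciphertext letter is 'H' (position 7).
Step 3: Shift = (7 - 4) mod 26 = 3.
Step 4: Decrypt 'RZQ' by shifting back 3:
  R -> O
  Z -> W
  Q -> N
Step 5: 'RZQ' decrypts to 'OWN'.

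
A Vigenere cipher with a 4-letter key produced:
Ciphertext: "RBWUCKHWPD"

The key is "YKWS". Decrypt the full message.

Step 1: Key 'YKWS' has length 4. Extended key: YKWSYKWSYK
Step 2: Decrypt each position:
  R(17) - Y(24) = 19 = T
  B(1) - K(10) = 17 = R
  W(22) - W(22) = 0 = A
  U(20) - S(18) = 2 = C
  C(2) - Y(24) = 4 = E
  K(10) - K(10) = 0 = A
  H(7) - W(22) = 11 = L
  W(22) - S(18) = 4 = E
  P(15) - Y(24) = 17 = R
  D(3) - K(10) = 19 = T
Plaintext: TRACEALERT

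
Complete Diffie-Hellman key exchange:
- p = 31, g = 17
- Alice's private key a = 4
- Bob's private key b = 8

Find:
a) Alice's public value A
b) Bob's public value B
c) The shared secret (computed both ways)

Step 1: A = g^a mod p = 17^4 mod 31 = 7.
Step 2: B = g^b mod p = 17^8 mod 31 = 18.
Step 3: Alice computes s = B^a mod p = 18^4 mod 31 = 10.
Step 4: Bob computes s = A^b mod p = 7^8 mod 31 = 10.
Both sides agree: shared secret = 10.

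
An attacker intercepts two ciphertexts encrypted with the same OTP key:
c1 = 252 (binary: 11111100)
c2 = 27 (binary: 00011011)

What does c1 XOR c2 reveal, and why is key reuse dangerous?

Step 1: c1 XOR c2 = (m1 XOR k) XOR (m2 XOR k).
Step 2: By XOR associativity/commutativity: = m1 XOR m2 XOR k XOR k = m1 XOR m2.
Step 3: 11111100 XOR 00011011 = 11100111 = 231.
Step 4: The key cancels out! An attacker learns m1 XOR m2 = 231, revealing the relationship between plaintexts.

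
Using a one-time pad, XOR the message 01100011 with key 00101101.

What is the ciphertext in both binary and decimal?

Step 1: Write out the XOR operation bit by bit:
  Message: 01100011
  Key:     00101101
  XOR:     01001110
Step 2: Convert to decimal: 01001110 = 78.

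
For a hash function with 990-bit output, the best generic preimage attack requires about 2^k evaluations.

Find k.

Step 1: The hash has a 990-bit output.
Step 2: Preimage resistance means: given a digest h(x), it should be infeasible to find any input that hashes to it.
With a 990-bit output there are 2^990 possible digests, so a generic brute-force preimage search costs about 2^990 evaluations.
Step 3: Security level = 990 bits.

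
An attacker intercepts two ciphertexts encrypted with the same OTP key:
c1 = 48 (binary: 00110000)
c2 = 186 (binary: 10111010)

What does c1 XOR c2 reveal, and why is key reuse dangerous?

Step 1: c1 XOR c2 = (m1 XOR k) XOR (m2 XOR k).
Step 2: By XOR associativity/commutativity: = m1 XOR m2 XOR k XOR k = m1 XOR m2.
Step 3: 00110000 XOR 10111010 = 10001010 = 138.
Step 4: The key cancels out! An attacker learns m1 XOR m2 = 138, revealing the relationship between plaintexts.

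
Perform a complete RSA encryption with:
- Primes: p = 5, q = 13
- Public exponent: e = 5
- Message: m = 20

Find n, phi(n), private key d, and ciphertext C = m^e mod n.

Step 1: n = 5 * 13 = 65.
Step 2: phi(n) = (5-1)(13-1) = 4 * 12 = 48.
Step 3: Find d = 5^(-1) mod 48 = 29.
  Verify: 5 * 29 = 145 = 1 (mod 48).
Step 4: C = 20^5 mod 65 = 50.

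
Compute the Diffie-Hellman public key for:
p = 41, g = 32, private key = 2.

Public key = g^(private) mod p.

Step 1: A = g^a mod p = 32^2 mod 41.
  32^1 mod 41 = 32
  32^2 mod 41 = (32 * 32) mod 41 = 40
Result: A = 40.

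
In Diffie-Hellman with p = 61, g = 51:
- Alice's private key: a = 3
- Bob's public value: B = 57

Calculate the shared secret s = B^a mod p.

Step 1: s = B^a mod p = 57^3 mod 61.
  57^1 mod 61 = 57
  57^2 mod 61 = (57 * 57) mod 61 = 16
  57^3 mod 61 = (16 * 57) mod 61 = 58
Result: shared secret = 58.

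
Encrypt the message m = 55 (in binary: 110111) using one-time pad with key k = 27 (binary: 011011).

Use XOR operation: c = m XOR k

Step 1: Write out the XOR operation bit by bit:
  Message: 110111
  Key:     011011
  XOR:     101100
Step 2: Convert to decimal: 101100 = 44.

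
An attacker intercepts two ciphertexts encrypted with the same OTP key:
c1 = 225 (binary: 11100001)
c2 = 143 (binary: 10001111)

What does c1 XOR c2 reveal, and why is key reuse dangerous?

Step 1: c1 XOR c2 = (m1 XOR k) XOR (m2 XOR k).
Step 2: By XOR associativity/commutativity: = m1 XOR m2 XOR k XOR k = m1 XOR m2.
Step 3: 11100001 XOR 10001111 = 01101110 = 110.
Step 4: The key cancels out! An attacker learns m1 XOR m2 = 110, revealing the relationship between plaintexts.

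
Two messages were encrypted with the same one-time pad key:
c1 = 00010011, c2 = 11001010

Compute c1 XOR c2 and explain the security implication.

Step 1: c1 XOR c2 = (m1 XOR k) XOR (m2 XOR k).
Step 2: By XOR associativity/commutativity: = m1 XOR m2 XOR k XOR k = m1 XOR m2.
Step 3: 00010011 XOR 11001010 = 11011001 = 217.
Step 4: The key cancels out! An attacker learns m1 XOR m2 = 217, revealing the relationship between plaintexts.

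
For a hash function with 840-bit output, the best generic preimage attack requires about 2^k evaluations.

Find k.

Step 1: The hash has a 840-bit output.
Step 2: Preimage resistance means: given a digest h(x), it should be infeasible to find any input that hashes to it.
With a 840-bit output there are 2^840 possible digests, so a generic brute-force preimage search costs about 2^840 evaluations.
Step 3: Security level = 840 bits.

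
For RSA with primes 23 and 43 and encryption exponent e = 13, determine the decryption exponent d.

Step 1: n = 23 * 43 = 989.
Step 2: phi(n) = 22 * 42 = 924.
Step 3: Find d such that 13 * d = 1 (mod 924).
Step 4: d = 13^(-1) mod 924 = 853.
Verification: 13 * 853 = 11089 = 12 * 924 + 1.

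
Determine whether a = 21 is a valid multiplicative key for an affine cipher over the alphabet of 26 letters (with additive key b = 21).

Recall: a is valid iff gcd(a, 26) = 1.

Step 1: Compute gcd(21, 26).
Step 2: gcd(21, 26) = 1.
Since gcd = 1, 21 is coprime with 26, so it is a valid key.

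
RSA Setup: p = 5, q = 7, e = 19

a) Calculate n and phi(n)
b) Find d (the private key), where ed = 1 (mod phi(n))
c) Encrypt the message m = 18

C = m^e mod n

Step 1: n = 5 * 7 = 35.
Step 2: phi(n) = (5-1)(7-1) = 4 * 6 = 24.
Step 3: Find d = 19^(-1) mod 24 = 19.
  Verify: 19 * 19 = 361 = 1 (mod 24).
Step 4: C = 18^19 mod 35 = 32.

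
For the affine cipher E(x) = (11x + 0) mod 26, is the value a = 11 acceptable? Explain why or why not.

Step 1: Compute gcd(11, 26).
Step 2: gcd(11, 26) = 1.
Since gcd = 1, 11 is coprime with 26, so it is a valid key.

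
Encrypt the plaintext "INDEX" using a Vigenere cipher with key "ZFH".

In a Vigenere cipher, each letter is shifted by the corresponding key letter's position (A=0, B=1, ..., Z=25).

Step 1: Repeat key to match plaintext length:
  Plaintext: INDEX
  Key:       ZFHZF
Step 2: Encrypt each letter:
  I(8) + Z(25) = (8+25) mod 26 = 7 = H
  N(13) + F(5) = (13+5) mod 26 = 18 = S
  D(3) + H(7) = (3+7) mod 26 = 10 = K
  E(4) + Z(25) = (4+25) mod 26 = 3 = D
  X(23) + F(5) = (23+5) mod 26 = 2 = C
Ciphertext: HSKDC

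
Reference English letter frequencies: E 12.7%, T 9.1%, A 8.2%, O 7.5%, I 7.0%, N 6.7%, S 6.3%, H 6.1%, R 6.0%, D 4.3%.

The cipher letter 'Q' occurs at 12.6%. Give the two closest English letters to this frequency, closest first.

Step 1: Observed frequency of 'Q' is 12.6%.
Step 2: Compute distances to each reference frequency and sort:
  E (12.7%): difference = 0.1% <-- BEST
  T (9.1%): difference = 3.5% <-- RUNNER-UP
  A (8.2%): difference = 4.4%
  O (7.5%): difference = 5.1%
  I (7.0%): difference = 5.6%
Step 3: Most likely is 'E' (12.7%, diff 0.1%); second most likely is 'T' (9.1%, diff 3.5%).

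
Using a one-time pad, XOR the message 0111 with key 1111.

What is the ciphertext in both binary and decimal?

Step 1: Write out the XOR operation bit by bit:
  Message: 0111
  Key:     1111
  XOR:     1000
Step 2: Convert to decimal: 1000 = 8.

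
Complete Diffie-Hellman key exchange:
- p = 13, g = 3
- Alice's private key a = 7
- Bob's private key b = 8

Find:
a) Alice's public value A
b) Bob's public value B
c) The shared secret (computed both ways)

Step 1: A = g^a mod p = 3^7 mod 13 = 3.
Step 2: B = g^b mod p = 3^8 mod 13 = 9.
Step 3: Alice computes s = B^a mod p = 9^7 mod 13 = 9.
Step 4: Bob computes s = A^b mod p = 3^8 mod 13 = 9.
Both sides agree: shared secret = 9.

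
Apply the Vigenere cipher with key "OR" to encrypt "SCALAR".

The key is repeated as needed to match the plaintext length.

Step 1: Repeat key to match plaintext length:
  Plaintext: SCALAR
  Key:       OROROR
Step 2: Encrypt each letter:
  S(18) + O(14) = (18+14) mod 26 = 6 = G
  C(2) + R(17) = (2+17) mod 26 = 19 = T
  A(0) + O(14) = (0+14) mod 26 = 14 = O
  L(11) + R(17) = (11+17) mod 26 = 2 = C
  A(0) + O(14) = (0+14) mod 26 = 14 = O
  R(17) + R(17) = (17+17) mod 26 = 8 = I
Ciphertext: GTOCOI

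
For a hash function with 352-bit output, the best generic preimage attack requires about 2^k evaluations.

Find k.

Step 1: The hash has a 352-bit output.
Step 2: Preimage resistance means: given a digest h(x), it should be infeasible to find any input that hashes to it.
With a 352-bit output there are 2^352 possible digests, so a generic brute-force preimage search costs about 2^352 evaluations.
Step 3: Security level = 352 bits.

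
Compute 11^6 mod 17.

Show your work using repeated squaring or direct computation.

Step 1: Compute 11^6 mod 17 step by step, reducing modulo 17 at each step.
  11^1 mod 17 = 11
  11^2 mod 17 = (11 * 11) mod 17 = 2
  11^3 mod 17 = (2 * 11) mod 17 = 5
  11^4 mod 17 = (5 * 11) mod 17 = 4
  11^5 mod 17 = (4 * 11) mod 17 = 10
  11^6 mod 17 = (10 * 11) mod 17 = 8
Step 2: Result = 8.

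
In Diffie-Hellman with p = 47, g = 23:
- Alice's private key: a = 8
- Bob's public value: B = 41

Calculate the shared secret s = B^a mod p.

Step 1: s = B^a mod p = 41^8 mod 47.
  41^1 mod 47 = 41
  41^2 mod 47 = (41 * 41) mod 47 = 36
  41^3 mod 47 = (36 * 41) mod 47 = 19
  41^4 mod 47 = (19 * 41) mod 47 = 27
  41^5 mod 47 = (27 * 41) mod 47 = 26
  41^6 mod 47 = (26 * 41) mod 47 = 32
  41^7 mod 47 = (32 * 41) mod 47 = 43
  41^8 mod 47 = (43 * 41) mod 47 = 24
Result: shared secret = 24.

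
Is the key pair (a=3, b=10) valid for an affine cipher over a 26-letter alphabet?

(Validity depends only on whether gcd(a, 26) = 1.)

Step 1: Compute gcd(3, 26).
Step 2: gcd(3, 26) = 1.
Since gcd = 1, 3 is coprime with 26, so it is a valid key.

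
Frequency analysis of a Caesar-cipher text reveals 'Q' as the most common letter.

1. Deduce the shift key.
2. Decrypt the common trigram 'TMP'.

Step 1: In English, 'E' is the most frequent letter (12.7%).
Step 2: The most frequent ciphertext letter is 'Q' (position 16).
Step 3: Shift = (16 - 4) mod 26 = 12.
Step 4: Decrypt 'TMP' by shifting back 12:
  T -> H
  M -> A
  P -> D
Step 5: 'TMP' decrypts to 'HAD'.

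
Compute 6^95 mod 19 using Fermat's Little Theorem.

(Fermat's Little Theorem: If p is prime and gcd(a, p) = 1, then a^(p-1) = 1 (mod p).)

Step 1: Since 19 is prime, by Fermat's Little Theorem: 6^18 = 1 (mod 19).
Step 2: Reduce exponent: 95 mod 18 = 5.
Step 3: So 6^95 = 6^5 (mod 19).
Step 4: 6^5 mod 19 = 5.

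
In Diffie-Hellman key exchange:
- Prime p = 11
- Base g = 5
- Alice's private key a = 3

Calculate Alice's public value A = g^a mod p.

Step 1: A = g^a mod p = 5^3 mod 11.
  5^1 mod 11 = 5
  5^2 mod 11 = (5 * 5) mod 11 = 3
  5^3 mod 11 = (3 * 5) mod 11 = 4
Result: A = 4.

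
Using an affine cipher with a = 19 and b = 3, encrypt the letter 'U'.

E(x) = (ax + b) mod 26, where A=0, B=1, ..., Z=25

Step 1: Convert 'U' to number: x = 20.
Step 2: E(20) = (19 * 20 + 3) mod 26 = 383 mod 26 = 19.
Step 3: Convert 19 back to letter: T.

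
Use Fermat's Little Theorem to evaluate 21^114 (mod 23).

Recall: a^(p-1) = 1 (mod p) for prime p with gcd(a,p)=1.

Step 1: Since 23 is prime, by Fermat's Little Theorem: 21^22 = 1 (mod 23).
Step 2: Reduce exponent: 114 mod 22 = 4.
Step 3: So 21^114 = 21^4 (mod 23).
Step 4: 21^4 mod 23 = 16.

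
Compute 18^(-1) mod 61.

Step 1: We need x such that 18 * x = 1 (mod 61).
Step 2: Using the extended Euclidean algorithm or trial:
  18 * 17 = 306 = 5 * 61 + 1.
Step 3: Since 306 mod 61 = 1, the inverse is x = 17.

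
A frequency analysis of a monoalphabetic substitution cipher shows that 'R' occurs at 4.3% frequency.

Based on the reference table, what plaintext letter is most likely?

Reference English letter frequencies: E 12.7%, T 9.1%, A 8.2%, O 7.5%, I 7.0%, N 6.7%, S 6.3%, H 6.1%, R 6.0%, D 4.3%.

Step 1: The observed frequency is 4.3%.
Step 2: Compare with English frequencies:
  E: 12.7% (difference: 8.4%)
  T: 9.1% (difference: 4.8%)
  A: 8.2% (difference: 3.9%)
  O: 7.5% (difference: 3.2%)
  I: 7.0% (difference: 2.7%)
  N: 6.7% (difference: 2.4%)
  S: 6.3% (difference: 2.0%)
  H: 6.1% (difference: 1.8%)
  R: 6.0% (difference: 1.7%)
  D: 4.3% (difference: 0.0%) <-- closest
Step 3: 'R' most likely represents 'D' (frequency 4.3%).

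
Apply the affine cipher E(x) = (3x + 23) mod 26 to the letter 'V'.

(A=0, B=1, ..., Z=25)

Step 1: Convert 'V' to number: x = 21.
Step 2: E(21) = (3 * 21 + 23) mod 26 = 86 mod 26 = 8.
Step 3: Convert 8 back to letter: I.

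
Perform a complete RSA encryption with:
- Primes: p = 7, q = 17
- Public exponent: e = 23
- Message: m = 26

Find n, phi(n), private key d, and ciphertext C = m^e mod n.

Step 1: n = 7 * 17 = 119.
Step 2: phi(n) = (7-1)(17-1) = 6 * 16 = 96.
Step 3: Find d = 23^(-1) mod 96 = 71.
  Verify: 23 * 71 = 1633 = 1 (mod 96).
Step 4: C = 26^23 mod 119 = 87.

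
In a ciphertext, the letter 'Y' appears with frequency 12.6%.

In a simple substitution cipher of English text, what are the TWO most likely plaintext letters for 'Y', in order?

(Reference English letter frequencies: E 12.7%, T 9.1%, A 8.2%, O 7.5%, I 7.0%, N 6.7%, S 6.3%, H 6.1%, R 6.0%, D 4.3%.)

Step 1: Observed frequency of 'Y' is 12.6%.
Step 2: Compute distances to each reference frequency and sort:
  E (12.7%): difference = 0.1% <-- BEST
  T (9.1%): difference = 3.5% <-- RUNNER-UP
  A (8.2%): difference = 4.4%
  O (7.5%): difference = 5.1%
  I (7.0%): difference = 5.6%
Step 3: Most likely is 'E' (12.7%, diff 0.1%); second most likely is 'T' (9.1%, diff 3.5%).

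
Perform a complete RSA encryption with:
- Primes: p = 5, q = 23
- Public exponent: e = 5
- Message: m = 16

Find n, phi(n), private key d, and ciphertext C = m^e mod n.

Step 1: n = 5 * 23 = 115.
Step 2: phi(n) = (5-1)(23-1) = 4 * 22 = 88.
Step 3: Find d = 5^(-1) mod 88 = 53.
  Verify: 5 * 53 = 265 = 1 (mod 88).
Step 4: C = 16^5 mod 115 = 6.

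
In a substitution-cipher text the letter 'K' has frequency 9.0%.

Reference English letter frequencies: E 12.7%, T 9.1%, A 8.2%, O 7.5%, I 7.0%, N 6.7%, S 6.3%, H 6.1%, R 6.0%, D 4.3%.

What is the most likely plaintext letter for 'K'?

Step 1: The observed frequency is 9.0%.
Step 2: Compare with English frequencies:
  E: 12.7% (difference: 3.7%)
  T: 9.1% (difference: 0.1%) <-- closest
  A: 8.2% (difference: 0.8%)
  O: 7.5% (difference: 1.5%)
  I: 7.0% (difference: 2.0%)
  N: 6.7% (difference: 2.3%)
  S: 6.3% (difference: 2.7%)
  H: 6.1% (difference: 2.9%)
  R: 6.0% (difference: 3.0%)
  D: 4.3% (difference: 4.7%)
Step 3: 'K' most likely represents 'T' (frequency 9.1%).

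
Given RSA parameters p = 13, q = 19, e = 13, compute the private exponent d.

Step 1: n = 13 * 19 = 247.
Step 2: phi(n) = 12 * 18 = 216.
Step 3: Find d such that 13 * d = 1 (mod 216).
Step 4: d = 13^(-1) mod 216 = 133.
Verification: 13 * 133 = 1729 = 8 * 216 + 1.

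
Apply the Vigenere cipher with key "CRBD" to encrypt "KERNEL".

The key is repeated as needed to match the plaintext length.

Step 1: Repeat key to match plaintext length:
  Plaintext: KERNEL
  Key:       CRBDCR
Step 2: Encrypt each letter:
  K(10) + C(2) = (10+2) mod 26 = 12 = M
  E(4) + R(17) = (4+17) mod 26 = 21 = V
  R(17) + B(1) = (17+1) mod 26 = 18 = S
  N(13) + D(3) = (13+3) mod 26 = 16 = Q
  E(4) + C(2) = (4+2) mod 26 = 6 = G
  L(11) + R(17) = (11+17) mod 26 = 2 = C
Ciphertext: MVSQGC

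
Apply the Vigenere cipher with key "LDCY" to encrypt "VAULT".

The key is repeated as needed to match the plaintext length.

Step 1: Repeat key to match plaintext length:
  Plaintext: VAULT
  Key:       LDCYL
Step 2: Encrypt each letter:
  V(21) + L(11) = (21+11) mod 26 = 6 = G
  A(0) + D(3) = (0+3) mod 26 = 3 = D
  U(20) + C(2) = (20+2) mod 26 = 22 = W
  L(11) + Y(24) = (11+24) mod 26 = 9 = J
  T(19) + L(11) = (19+11) mod 26 = 4 = E
Ciphertext: GDWJE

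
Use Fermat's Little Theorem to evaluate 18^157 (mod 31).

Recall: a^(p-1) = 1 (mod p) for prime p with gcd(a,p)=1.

Step 1: Since 31 is prime, by Fermat's Little Theorem: 18^30 = 1 (mod 31).
Step 2: Reduce exponent: 157 mod 30 = 7.
Step 3: So 18^157 = 18^7 (mod 31).
Step 4: 18^7 mod 31 = 9.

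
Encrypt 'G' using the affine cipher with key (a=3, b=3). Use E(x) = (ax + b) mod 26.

Step 1: Convert 'G' to number: x = 6.
Step 2: E(6) = (3 * 6 + 3) mod 26 = 21 mod 26 = 21.
Step 3: Convert 21 back to letter: V.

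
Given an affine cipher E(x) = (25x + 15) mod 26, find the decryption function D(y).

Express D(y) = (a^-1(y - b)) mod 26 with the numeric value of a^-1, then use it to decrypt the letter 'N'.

Step 1: Find a^-1, the modular inverse of 25 mod 26.
Step 2: We need 25 * a^-1 = 1 (mod 26).
Step 3: 25 * 25 = 625 = 24 * 26 + 1, so a^-1 = 25.
Step 4: D(y) = 25(y - 15) mod 26.
Step 5: Apply to 'N' (y = 13): D(13) = 25 * (13 - 15) mod 26 = 25 * -2 mod 26 = 2 -> 'C'.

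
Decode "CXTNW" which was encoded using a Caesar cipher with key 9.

Step 1: Reverse the shift by subtracting 9 from each letter position.
  C (position 2) -> position (2-9) mod 26 = 19 -> T
  X (position 23) -> position (23-9) mod 26 = 14 -> O
  T (position 19) -> position (19-9) mod 26 = 10 -> K
  N (position 13) -> position (13-9) mod 26 = 4 -> E
  W (position 22) -> position (22-9) mod 26 = 13 -> N
Decrypted message: TOKEN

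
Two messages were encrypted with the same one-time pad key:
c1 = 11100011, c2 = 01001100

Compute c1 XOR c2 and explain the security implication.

Step 1: c1 XOR c2 = (m1 XOR k) XOR (m2 XOR k).
Step 2: By XOR associativity/commutativity: = m1 XOR m2 XOR k XOR k = m1 XOR m2.
Step 3: 11100011 XOR 01001100 = 10101111 = 175.
Step 4: The key cancels out! An attacker learns m1 XOR m2 = 175, revealing the relationship between plaintexts.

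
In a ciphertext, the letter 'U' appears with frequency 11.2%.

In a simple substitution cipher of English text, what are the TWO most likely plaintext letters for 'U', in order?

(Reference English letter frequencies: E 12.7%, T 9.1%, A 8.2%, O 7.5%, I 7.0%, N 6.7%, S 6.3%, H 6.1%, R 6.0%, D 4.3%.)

Step 1: Observed frequency of 'U' is 11.2%.
Step 2: Compute distances to each reference frequency and sort:
  E (12.7%): difference = 1.5% <-- BEST
  T (9.1%): difference = 2.1% <-- RUNNER-UP
  A (8.2%): difference = 3.0%
  O (7.5%): difference = 3.7%
  I (7.0%): difference = 4.2%
Step 3: Most likely is 'E' (12.7%, diff 1.5%); second most likely is 'T' (9.1%, diff 2.1%).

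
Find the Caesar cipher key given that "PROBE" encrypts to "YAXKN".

Step 1: Compare first letters: P (position 15) -> Y (position 24).
Step 2: Shift = (24 - 15) mod 26 = 9.
The shift value is 9.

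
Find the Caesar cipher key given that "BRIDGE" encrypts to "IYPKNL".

Step 1: Compare first letters: B (position 1) -> I (position 8).
Step 2: Shift = (8 - 1) mod 26 = 7.
The shift value is 7.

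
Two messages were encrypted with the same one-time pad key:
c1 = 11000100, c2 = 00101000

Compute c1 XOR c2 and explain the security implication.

Step 1: c1 XOR c2 = (m1 XOR k) XOR (m2 XOR k).
Step 2: By XOR associativity/commutativity: = m1 XOR m2 XOR k XOR k = m1 XOR m2.
Step 3: 11000100 XOR 00101000 = 11101100 = 236.
Step 4: The key cancels out! An attacker learns m1 XOR m2 = 236, revealing the relationship between plaintexts.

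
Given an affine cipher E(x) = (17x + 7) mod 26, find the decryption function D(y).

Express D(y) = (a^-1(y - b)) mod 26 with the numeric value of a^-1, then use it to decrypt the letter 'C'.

Step 1: Find a^-1, the modular inverse of 17 mod 26.
Step 2: We need 17 * a^-1 = 1 (mod 26).
Step 3: 17 * 23 = 391 = 15 * 26 + 1, so a^-1 = 23.
Step 4: D(y) = 23(y - 7) mod 26.
Step 5: Apply to 'C' (y = 2): D(2) = 23 * (2 - 7) mod 26 = 23 * -5 mod 26 = 15 -> 'P'.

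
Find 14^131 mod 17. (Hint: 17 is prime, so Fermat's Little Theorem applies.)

Step 1: Since 17 is prime, by Fermat's Little Theorem: 14^16 = 1 (mod 17).
Step 2: Reduce exponent: 131 mod 16 = 3.
Step 3: So 14^131 = 14^3 (mod 17).
Step 4: 14^3 mod 17 = 7.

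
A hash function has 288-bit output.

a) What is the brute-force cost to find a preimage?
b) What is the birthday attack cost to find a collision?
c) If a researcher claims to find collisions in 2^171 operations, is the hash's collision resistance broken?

Step 1: Preimage resistance requires brute-force of 2^288 operations.
Step 2: Collision resistance (birthday bound) = 2^(288/2) = 2^144.
Step 3: The claimed attack costs 2^171 operations.
Step 4: Since 2^171 >= 2^144, the claimed attack is no faster than the generic birthday attack, so this does not break collision resistance.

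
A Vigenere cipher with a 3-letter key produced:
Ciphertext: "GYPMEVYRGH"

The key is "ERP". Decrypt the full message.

Step 1: Key 'ERP' has length 3. Extended key: ERPERPERPE
Step 2: Decrypt each position:
  G(6) - E(4) = 2 = C
  Y(24) - R(17) = 7 = H
  P(15) - P(15) = 0 = A
  M(12) - E(4) = 8 = I
  E(4) - R(17) = 13 = N
  V(21) - P(15) = 6 = G
  Y(24) - E(4) = 20 = U
  R(17) - R(17) = 0 = A
  G(6) - P(15) = 17 = R
  H(7) - E(4) = 3 = D
Plaintext: CHAINGUARD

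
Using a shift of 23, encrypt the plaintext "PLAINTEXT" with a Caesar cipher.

Step 1: For each letter, shift forward by 23 positions (mod 26).
  P (position 15) -> position (15+23) mod 26 = 12 -> M
  L (position 11) -> position (11+23) mod 26 = 8 -> I
  A (position 0) -> position (0+23) mod 26 = 23 -> X
  I (position 8) -> position (8+23) mod 26 = 5 -> F
  N (position 13) -> position (13+23) mod 26 = 10 -> K
  T (position 19) -> position (19+23) mod 26 = 16 -> Q
  E (position 4) -> position (4+23) mod 26 = 1 -> B
  X (position 23) -> position (23+23) mod 26 = 20 -> U
  T (position 19) -> position (19+23) mod 26 = 16 -> Q
Result: MIXFKQBUQ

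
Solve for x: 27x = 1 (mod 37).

Step 1: We need x such that 27 * x = 1 (mod 37).
Step 2: Using the extended Euclidean algorithm or trial:
  27 * 11 = 297 = 8 * 37 + 1.
Step 3: Since 297 mod 37 = 1, the inverse is x = 11.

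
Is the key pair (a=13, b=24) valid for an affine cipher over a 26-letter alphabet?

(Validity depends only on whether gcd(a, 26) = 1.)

Step 1: Compute gcd(13, 26).
Step 2: gcd(13, 26) = 13.
Since gcd = 13 != 1, 13 shares a common factor with 26, so it cannot be used.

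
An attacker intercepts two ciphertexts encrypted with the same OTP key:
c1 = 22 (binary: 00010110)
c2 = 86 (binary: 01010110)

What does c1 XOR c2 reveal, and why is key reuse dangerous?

Step 1: c1 XOR c2 = (m1 XOR k) XOR (m2 XOR k).
Step 2: By XOR associativity/commutativity: = m1 XOR m2 XOR k XOR k = m1 XOR m2.
Step 3: 00010110 XOR 01010110 = 01000000 = 64.
Step 4: The key cancels out! An attacker learns m1 XOR m2 = 64, revealing the relationship between plaintexts.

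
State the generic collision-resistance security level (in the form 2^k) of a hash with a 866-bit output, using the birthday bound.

Step 1: The birthday paradox gives collision probability ~50% after sqrt(2^n) = 2^(n/2) hashes.
Step 2: For 866-bit output: 2^(866/2) = 2^433.
Step 3: Approximately 2^433 hash computations needed.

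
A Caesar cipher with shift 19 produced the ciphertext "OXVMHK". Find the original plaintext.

Step 1: Reverse the shift by subtracting 19 from each letter position.
  O (position 14) -> position (14-19) mod 26 = 21 -> V
  X (position 23) -> position (23-19) mod 26 = 4 -> E
  V (position 21) -> position (21-19) mod 26 = 2 -> C
  M (position 12) -> position (12-19) mod 26 = 19 -> T
  H (position 7) -> position (7-19) mod 26 = 14 -> O
  K (position 10) -> position (10-19) mod 26 = 17 -> R
Decrypted message: VECTOR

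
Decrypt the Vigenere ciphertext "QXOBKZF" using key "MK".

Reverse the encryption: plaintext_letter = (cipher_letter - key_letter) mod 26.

Step 1: Extend key: MKMKMKM
Step 2: Decrypt each letter (c - k) mod 26:
  Q(16) - M(12) = (16-12) mod 26 = 4 = E
  X(23) - K(10) = (23-10) mod 26 = 13 = N
  O(14) - M(12) = (14-12) mod 26 = 2 = C
  B(1) - K(10) = (1-10) mod 26 = 17 = R
  K(10) - M(12) = (10-12) mod 26 = 24 = Y
  Z(25) - K(10) = (25-10) mod 26 = 15 = P
  F(5) - M(12) = (5-12) mod 26 = 19 = T
Plaintext: ENCRYPT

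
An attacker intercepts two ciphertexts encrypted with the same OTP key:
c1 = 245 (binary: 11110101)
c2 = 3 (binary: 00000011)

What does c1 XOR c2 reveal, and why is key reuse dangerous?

Step 1: c1 XOR c2 = (m1 XOR k) XOR (m2 XOR k).
Step 2: By XOR associativity/commutativity: = m1 XOR m2 XOR k XOR k = m1 XOR m2.
Step 3: 11110101 XOR 00000011 = 11110110 = 246.
Step 4: The key cancels out! An attacker learns m1 XOR m2 = 246, revealing the relationship between plaintexts.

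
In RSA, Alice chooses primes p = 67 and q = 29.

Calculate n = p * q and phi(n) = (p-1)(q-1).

Step 1: n = p * q = 67 * 29 = 1943.
Step 2: phi(n) = (p-1)(q-1) = 66 * 28 = 1848.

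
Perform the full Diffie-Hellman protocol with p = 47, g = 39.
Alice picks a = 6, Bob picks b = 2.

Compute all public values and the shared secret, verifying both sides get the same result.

Step 1: A = g^a mod p = 39^6 mod 47 = 25.
Step 2: B = g^b mod p = 39^2 mod 47 = 17.
Step 3: Alice computes s = B^a mod p = 17^6 mod 47 = 14.
Step 4: Bob computes s = A^b mod p = 25^2 mod 47 = 14.
Both sides agree: shared secret = 14.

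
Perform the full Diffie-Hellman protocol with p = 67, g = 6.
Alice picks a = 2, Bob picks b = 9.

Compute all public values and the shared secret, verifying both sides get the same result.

Step 1: A = g^a mod p = 6^2 mod 67 = 36.
Step 2: B = g^b mod p = 6^9 mod 67 = 25.
Step 3: Alice computes s = B^a mod p = 25^2 mod 67 = 22.
Step 4: Bob computes s = A^b mod p = 36^9 mod 67 = 22.
Both sides agree: shared secret = 22.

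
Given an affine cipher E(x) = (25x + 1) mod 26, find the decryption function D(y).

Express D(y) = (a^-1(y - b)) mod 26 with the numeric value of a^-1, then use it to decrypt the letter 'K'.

Step 1: Find a^-1, the modular inverse of 25 mod 26.
Step 2: We need 25 * a^-1 = 1 (mod 26).
Step 3: 25 * 25 = 625 = 24 * 26 + 1, so a^-1 = 25.
Step 4: D(y) = 25(y - 1) mod 26.
Step 5: Apply to 'K' (y = 10): D(10) = 25 * (10 - 1) mod 26 = 25 * 9 mod 26 = 17 -> 'R'.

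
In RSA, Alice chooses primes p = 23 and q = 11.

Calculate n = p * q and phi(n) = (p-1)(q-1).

Step 1: n = p * q = 23 * 11 = 253.
Step 2: phi(n) = (p-1)(q-1) = 22 * 10 = 220.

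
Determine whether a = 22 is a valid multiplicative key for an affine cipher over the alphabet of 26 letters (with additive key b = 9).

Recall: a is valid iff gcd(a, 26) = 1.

Step 1: Compute gcd(22, 26).
Step 2: gcd(22, 26) = 2.
Since gcd = 2 != 1, 22 shares a common factor with 26, so it cannot be used.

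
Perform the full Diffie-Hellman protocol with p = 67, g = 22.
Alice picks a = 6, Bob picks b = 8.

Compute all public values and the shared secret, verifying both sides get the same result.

Step 1: A = g^a mod p = 22^6 mod 67 = 25.
Step 2: B = g^b mod p = 22^8 mod 67 = 40.
Step 3: Alice computes s = B^a mod p = 40^6 mod 67 = 24.
Step 4: Bob computes s = A^b mod p = 25^8 mod 67 = 24.
Both sides agree: shared secret = 24.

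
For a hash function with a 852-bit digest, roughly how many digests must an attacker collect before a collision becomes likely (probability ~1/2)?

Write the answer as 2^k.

Step 1: The birthday paradox gives collision probability ~50% after sqrt(2^n) = 2^(n/2) hashes.
Step 2: For 852-bit output: 2^(852/2) = 2^426.
Step 3: Approximately 2^426 hash computations needed.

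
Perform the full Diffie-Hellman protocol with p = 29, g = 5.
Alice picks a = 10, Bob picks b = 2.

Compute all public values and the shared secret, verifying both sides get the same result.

Step 1: A = g^a mod p = 5^10 mod 29 = 20.
Step 2: B = g^b mod p = 5^2 mod 29 = 25.
Step 3: Alice computes s = B^a mod p = 25^10 mod 29 = 23.
Step 4: Bob computes s = A^b mod p = 20^2 mod 29 = 23.
Both sides agree: shared secret = 23.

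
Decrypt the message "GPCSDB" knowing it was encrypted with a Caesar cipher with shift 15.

Step 1: Reverse the shift by subtracting 15 from each letter position.
  G (position 6) -> position (6-15) mod 26 = 17 -> R
  P (position 15) -> position (15-15) mod 26 = 0 -> A
  C (position 2) -> position (2-15) mod 26 = 13 -> N
  S (position 18) -> position (18-15) mod 26 = 3 -> D
  D (position 3) -> position (3-15) mod 26 = 14 -> O
  B (position 1) -> position (1-15) mod 26 = 12 -> M
Decrypted message: RANDOM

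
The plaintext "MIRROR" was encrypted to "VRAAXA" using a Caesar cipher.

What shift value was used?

Step 1: Compare first letters: M (position 12) -> V (position 21).
Step 2: Shift = (21 - 12) mod 26 = 9.
The shift value is 9.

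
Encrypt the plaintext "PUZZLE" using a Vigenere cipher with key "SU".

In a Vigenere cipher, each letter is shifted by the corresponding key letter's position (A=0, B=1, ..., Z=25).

Step 1: Repeat key to match plaintext length:
  Plaintext: PUZZLE
  Key:       SUSUSU
Step 2: Encrypt each letter:
  P(15) + S(18) = (15+18) mod 26 = 7 = H
  U(20) + U(20) = (20+20) mod 26 = 14 = O
  Z(25) + S(18) = (25+18) mod 26 = 17 = R
  Z(25) + U(20) = (25+20) mod 26 = 19 = T
  L(11) + S(18) = (11+18) mod 26 = 3 = D
  E(4) + U(20) = (4+20) mod 26 = 24 = Y
Ciphertext: HORTDY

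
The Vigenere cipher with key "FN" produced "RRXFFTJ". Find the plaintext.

Step 1: Extend key: FNFNFNF
Step 2: Decrypt each letter (c - k) mod 26:
  R(17) - F(5) = (17-5) mod 26 = 12 = M
  R(17) - N(13) = (17-13) mod 26 = 4 = E
  X(23) - F(5) = (23-5) mod 26 = 18 = S
  F(5) - N(13) = (5-13) mod 26 = 18 = S
  F(5) - F(5) = (5-5) mod 26 = 0 = A
  T(19) - N(13) = (19-13) mod 26 = 6 = G
  J(9) - F(5) = (9-5) mod 26 = 4 = E
Plaintext: MESSAGE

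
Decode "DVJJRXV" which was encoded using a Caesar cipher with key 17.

Step 1: Reverse the shift by subtracting 17 from each letter position.
  D (position 3) -> position (3-17) mod 26 = 12 -> M
  V (position 21) -> position (21-17) mod 26 = 4 -> E
  J (position 9) -> position (9-17) mod 26 = 18 -> S
  J (position 9) -> position (9-17) mod 26 = 18 -> S
  R (position 17) -> position (17-17) mod 26 = 0 -> A
  X (position 23) -> position (23-17) mod 26 = 6 -> G
  V (position 21) -> position (21-17) mod 26 = 4 -> E
Decrypted message: MESSAGE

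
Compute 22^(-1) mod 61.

Step 1: We need x such that 22 * x = 1 (mod 61).
Step 2: Using the extended Euclidean algorithm or trial:
  22 * 25 = 550 = 9 * 61 + 1.
Step 3: Since 550 mod 61 = 1, the inverse is x = 25.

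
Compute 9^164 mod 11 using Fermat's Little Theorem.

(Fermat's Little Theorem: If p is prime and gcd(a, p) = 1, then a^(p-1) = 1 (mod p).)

Step 1: Since 11 is prime, by Fermat's Little Theorem: 9^10 = 1 (mod 11).
Step 2: Reduce exponent: 164 mod 10 = 4.
Step 3: So 9^164 = 9^4 (mod 11).
Step 4: 9^4 mod 11 = 5.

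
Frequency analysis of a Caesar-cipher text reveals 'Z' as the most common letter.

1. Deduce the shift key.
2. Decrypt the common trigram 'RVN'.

Step 1: In English, 'E' is the most frequent letter (12.7%).
Step 2: The most frequent ciphertext letter is 'Z' (position 25).
Step 3: Shift = (25 - 4) mod 26 = 21.
Step 4: Decrypt 'RVN' by shifting back 21:
  R -> W
  V -> A
  N -> S
Step 5: 'RVN' decrypts to 'WAS'.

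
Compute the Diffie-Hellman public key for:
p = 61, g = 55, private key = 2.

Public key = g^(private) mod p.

Step 1: A = g^a mod p = 55^2 mod 61.
  55^1 mod 61 = 55
  55^2 mod 61 = (55 * 55) mod 61 = 36
Result: A = 36.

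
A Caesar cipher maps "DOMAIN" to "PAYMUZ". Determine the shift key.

Step 1: Compare first letters: D (position 3) -> P (position 15).
Step 2: Shift = (15 - 3) mod 26 = 12.
The shift value is 12.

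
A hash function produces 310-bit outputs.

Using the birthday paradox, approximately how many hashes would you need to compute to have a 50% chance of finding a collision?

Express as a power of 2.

Step 1: The birthday paradox gives collision probability ~50% after sqrt(2^n) = 2^(n/2) hashes.
Step 2: For 310-bit output: 2^(310/2) = 2^155.
Step 3: Approximately 2^155 hash computations needed.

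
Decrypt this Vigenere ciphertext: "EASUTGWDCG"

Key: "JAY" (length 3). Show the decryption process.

Step 1: Key 'JAY' has length 3. Extended key: JAYJAYJAYJ
Step 2: Decrypt each position:
  E(4) - J(9) = 21 = V
  A(0) - A(0) = 0 = A
  S(18) - Y(24) = 20 = U
  U(20) - J(9) = 11 = L
  T(19) - A(0) = 19 = T
  G(6) - Y(24) = 8 = I
  W(22) - J(9) = 13 = N
  D(3) - A(0) = 3 = D
  C(2) - Y(24) = 4 = E
  G(6) - J(9) = 23 = X
Plaintext: VAULTINDEX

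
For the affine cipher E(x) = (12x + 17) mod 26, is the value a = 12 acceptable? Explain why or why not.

Step 1: Compute gcd(12, 26).
Step 2: gcd(12, 26) = 2.
Since gcd = 2 != 1, 12 shares a common factor with 26, so it cannot be used.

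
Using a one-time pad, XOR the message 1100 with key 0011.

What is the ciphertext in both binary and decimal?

Step 1: Write out the XOR operation bit by bit:
  Message: 1100
  Key:     0011
  XOR:     1111
Step 2: Convert to decimal: 1111 = 15.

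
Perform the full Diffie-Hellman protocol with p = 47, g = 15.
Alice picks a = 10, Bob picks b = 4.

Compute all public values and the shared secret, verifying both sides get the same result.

Step 1: A = g^a mod p = 15^10 mod 47 = 16.
Step 2: B = g^b mod p = 15^4 mod 47 = 6.
Step 3: Alice computes s = B^a mod p = 6^10 mod 47 = 18.
Step 4: Bob computes s = A^b mod p = 16^4 mod 47 = 18.
Both sides agree: shared secret = 18.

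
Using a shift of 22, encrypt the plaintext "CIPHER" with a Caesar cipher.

Step 1: For each letter, shift forward by 22 positions (mod 26).
  C (position 2) -> position (2+22) mod 26 = 24 -> Y
  I (position 8) -> position (8+22) mod 26 = 4 -> E
  P (position 15) -> position (15+22) mod 26 = 11 -> L
  H (position 7) -> position (7+22) mod 26 = 3 -> D
  E (position 4) -> position (4+22) mod 26 = 0 -> A
  R (position 17) -> position (17+22) mod 26 = 13 -> N
Result: YELDAN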